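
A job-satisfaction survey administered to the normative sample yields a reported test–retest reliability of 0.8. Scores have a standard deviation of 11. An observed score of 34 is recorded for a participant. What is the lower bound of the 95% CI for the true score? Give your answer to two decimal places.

24.36

SEM = 11.000 * √(1 − 0.800) = 11.000 * √0.200 ≃ 11.000 * 0.447 ≃ 4.919
Margin = 1.96 * 4.919 ≃ 9.642
Lower limit = 34 − 9.642 ≃ 24.358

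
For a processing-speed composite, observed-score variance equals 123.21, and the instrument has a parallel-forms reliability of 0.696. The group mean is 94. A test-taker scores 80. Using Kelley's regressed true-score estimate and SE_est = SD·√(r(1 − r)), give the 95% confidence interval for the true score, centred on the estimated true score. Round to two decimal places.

SD = √123.21 ≈ 11.100
Estimated true score = 0.696·80 + (1 − 0.696)·94 ≈ 84.256
SE_est = 11.100·√[r(1 − r)] ≈ 5.106
95% CI: 84.256 ± 10.007 ≈ (74.249, 94.263)

[74.25, 94.26]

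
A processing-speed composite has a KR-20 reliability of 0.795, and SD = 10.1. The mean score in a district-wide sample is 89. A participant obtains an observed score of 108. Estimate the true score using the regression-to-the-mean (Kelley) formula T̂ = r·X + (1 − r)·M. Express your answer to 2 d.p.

T̂ = r·X + (1 − r)·M = 0.795*108 + 0.205*89 = 85.860 + 18.245 ≈ 104.105

104.11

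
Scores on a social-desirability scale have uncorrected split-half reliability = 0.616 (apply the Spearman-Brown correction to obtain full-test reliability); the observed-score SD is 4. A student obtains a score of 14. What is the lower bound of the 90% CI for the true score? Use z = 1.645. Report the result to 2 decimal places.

Spearman-Brown: r = 2(0.616) / (1 + 0.616) = 1.23200 / 1.61600 ≈ 0.76238
SEM = 4.00000 × √(1 − 0.76238) = 4.00000 × √0.23762 ≈ 4.00000 × 0.48747 ≈ 1.94987
Margin = 1.645 × 1.94987 ≈ 3.20753
Lower limit = 14 − 3.20753 ≈ 10.79247

10.79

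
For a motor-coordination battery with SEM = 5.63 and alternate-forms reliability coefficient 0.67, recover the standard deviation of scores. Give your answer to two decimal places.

SD = SEM / √(1 − r) = 5.63 / √0.330 ≈ 5.63 / 0.574 ≈ 9.801

9.80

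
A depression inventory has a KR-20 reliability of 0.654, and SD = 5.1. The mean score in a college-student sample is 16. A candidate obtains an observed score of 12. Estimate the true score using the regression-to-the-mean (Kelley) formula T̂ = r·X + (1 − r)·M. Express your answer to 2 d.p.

13.38

T̂ = 0.65400(12) + 0.34600(16) ≈ 13.38400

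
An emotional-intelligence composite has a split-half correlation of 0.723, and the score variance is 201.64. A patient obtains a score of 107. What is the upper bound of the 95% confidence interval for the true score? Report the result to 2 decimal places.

σ = 201.64^(1/2) = 14.20000
Spearman-Brown: r = 2(0.723) / (1 + 0.723) = 1.44600 / 1.72300 ≈ 0.83923
The standard error of measurement is 14.20000*√(1 − 0.83923) ≈ 14.20000*0.40096 ≈ 5.69358.
Half-width = 1.96*5.69358 ≈ 11.15942
Upper limit = 107 + 11.15942 ≈ 118.15942

118.16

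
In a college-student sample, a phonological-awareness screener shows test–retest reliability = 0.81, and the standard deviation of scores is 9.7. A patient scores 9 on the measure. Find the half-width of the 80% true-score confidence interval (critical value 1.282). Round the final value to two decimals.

5.42

SEM = 9.700*√(1 − 0.810) ≈ 4.228
Half-width = 1.282*4.228 ≈ 5.420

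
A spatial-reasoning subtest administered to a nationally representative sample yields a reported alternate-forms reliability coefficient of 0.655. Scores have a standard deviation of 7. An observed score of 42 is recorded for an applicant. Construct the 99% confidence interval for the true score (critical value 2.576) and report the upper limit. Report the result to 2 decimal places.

52.59

SEM = 7.000 · √(1 − 0.655) = 7.000 · √0.345 ≃ 7.000 · 0.587 ≃ 4.112
Half-width = 2.576·4.112 ≃ 10.591
Upper limit = 42 + 10.591 ≃ 52.591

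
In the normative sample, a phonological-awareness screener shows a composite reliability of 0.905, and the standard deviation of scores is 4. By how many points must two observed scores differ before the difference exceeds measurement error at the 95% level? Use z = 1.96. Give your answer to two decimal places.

3.42

SEM = 4.000 × √(1 − 0.905) = 4.000 × √0.095 ≃ 4.000 × 0.308 ≃ 1.233
SE_diff = √2 × SEM ≃ 1.744
Smallest detectable difference = 1.96×1.744 ≃ 3.417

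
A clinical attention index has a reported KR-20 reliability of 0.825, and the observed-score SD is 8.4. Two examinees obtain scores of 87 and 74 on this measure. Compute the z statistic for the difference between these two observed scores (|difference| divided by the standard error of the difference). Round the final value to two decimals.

SEM = 8.400 * √(1 − 0.825) = 8.400 * √0.175 ≈ 8.400 * 0.418 ≈ 3.514
SE_diff = √2 * SEM ≈ 4.970
z = |87 − 74| / 4.970 = 13 / 4.970 ≈ 2.616

2.62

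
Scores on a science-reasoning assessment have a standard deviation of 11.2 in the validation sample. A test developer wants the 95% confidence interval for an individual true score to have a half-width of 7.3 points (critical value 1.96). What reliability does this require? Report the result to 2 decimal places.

0.89

SEM needed = half-width / z = 7.3/1.96 ≈ 3.72449
Required reliability = 1 − (SEM/SD)² = 1 − 0.11059 ≈ 0.88941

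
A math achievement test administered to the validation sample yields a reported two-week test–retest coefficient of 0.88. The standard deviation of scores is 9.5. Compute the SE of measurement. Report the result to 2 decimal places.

3.29

SEM = 9.500*√(1 − 0.880) ≈ 3.291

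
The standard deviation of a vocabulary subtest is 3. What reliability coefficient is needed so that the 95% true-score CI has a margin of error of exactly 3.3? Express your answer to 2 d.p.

0.69

Required SEM = 3.3 / 1.96 ≈ 1.6837
r = 1 − (SEM / SD)² = 1 − (1.6837 / 3)² ≈ 1 − 0.3150 ≈ 0.6850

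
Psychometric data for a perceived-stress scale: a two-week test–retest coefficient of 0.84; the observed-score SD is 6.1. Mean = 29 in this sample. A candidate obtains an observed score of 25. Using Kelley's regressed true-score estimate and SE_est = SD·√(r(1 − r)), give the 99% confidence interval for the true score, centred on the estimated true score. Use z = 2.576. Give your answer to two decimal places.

[19.88, 31.40]

T̂ = r·X + (1 − r)·M = 0.84000×25 + 0.16000×29 = 21.00000 + 4.64000 ≈ 25.64000
SE_est = SD × √(r(1 − r)) = 6.10000 × √0.13440 ≈ 6.10000 × 0.36661 ≈ 2.23630
CI = 25.64000 ± 2.576 × 2.23630 → [19.87930, 31.40070]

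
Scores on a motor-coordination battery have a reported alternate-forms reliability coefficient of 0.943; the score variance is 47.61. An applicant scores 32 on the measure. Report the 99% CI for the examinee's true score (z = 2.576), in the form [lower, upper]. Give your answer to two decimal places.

σ = 47.61^(1/2) = 6.9000
SEM = 6.9000 * √(1 − 0.9430) = 6.9000 * √0.0570 ≃ 6.9000 * 0.2387 ≃ 1.6474
Half-width = 2.576*1.6474 ≃ 4.2436
Interval: (27.7564, 36.2436)

[27.76, 36.24]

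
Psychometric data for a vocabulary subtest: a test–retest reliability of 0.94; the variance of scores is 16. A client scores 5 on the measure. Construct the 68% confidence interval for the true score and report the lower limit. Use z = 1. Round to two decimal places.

SD = √16 ≈ 4.0000
SEM = 4.0000 × √(1 − 0.9400) = 4.0000 × √0.0600 ≈ 4.0000 × 0.2449 ≈ 0.9798
Margin = 1 × 0.9798 ≈ 0.9798
Lower limit = 5 − 0.9798 ≈ 4.0202

4.02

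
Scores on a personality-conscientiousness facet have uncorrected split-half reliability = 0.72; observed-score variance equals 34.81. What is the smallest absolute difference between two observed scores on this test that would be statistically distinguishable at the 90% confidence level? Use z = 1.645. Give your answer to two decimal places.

SD = √34.81 = 5.900
r_full = 2·0.72 / (1 + 0.72) ≈ 0.837
The standard error of measurement is 5.900×√(1 − 0.837) ≈ 5.900×0.403 ≈ 2.380.
Standard error of the difference = 2.380·√2 ≈ 3.367
Smallest detectable difference = 1.645×3.367 ≈ 5.538

5.54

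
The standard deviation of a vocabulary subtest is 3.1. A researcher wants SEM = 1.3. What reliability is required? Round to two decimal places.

Required reliability = 1 − (SEM/SD)² = 1 − 0.17586 ≈ 0.82414

0.82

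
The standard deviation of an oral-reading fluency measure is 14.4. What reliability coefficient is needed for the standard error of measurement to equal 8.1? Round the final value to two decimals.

r = 1 − (SEM / SD)² = 1 − (8.1000 / 14.4)² ≈ 1 − 0.3164 ≈ 0.6836

0.68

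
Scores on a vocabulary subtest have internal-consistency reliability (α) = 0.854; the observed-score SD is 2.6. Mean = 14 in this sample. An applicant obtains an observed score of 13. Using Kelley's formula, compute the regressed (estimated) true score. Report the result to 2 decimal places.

13.15

T̂ = 0.854(13) + 0.146(14) ≃ 13.146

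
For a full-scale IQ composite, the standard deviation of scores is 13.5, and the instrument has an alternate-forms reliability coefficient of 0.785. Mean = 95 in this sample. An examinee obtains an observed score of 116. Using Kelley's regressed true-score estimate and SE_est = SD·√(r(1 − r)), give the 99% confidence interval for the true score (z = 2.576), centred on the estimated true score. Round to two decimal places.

T̂ = 0.7850(116) + 0.2150(95) ≈ 111.4850
SE_est = 13.5000·√[r(1 − r)] ≈ 5.5461
CI = 111.4850 ± 2.576 · 5.5461 → [97.1982, 125.7718]

[97.20, 125.77]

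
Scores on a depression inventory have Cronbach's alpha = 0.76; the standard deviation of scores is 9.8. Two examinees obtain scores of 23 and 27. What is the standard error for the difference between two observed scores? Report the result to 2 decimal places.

SEM = 9.800 * √(1 − 0.760) = 9.800 * √0.240 ≈ 9.800 * 0.490 ≈ 4.801
Standard error of the difference = 4.801·√2 ≈ 6.790

6.79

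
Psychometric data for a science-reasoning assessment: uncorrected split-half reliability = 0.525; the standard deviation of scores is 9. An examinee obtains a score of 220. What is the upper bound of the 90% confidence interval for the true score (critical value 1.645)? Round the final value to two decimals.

Spearman-Brown: r = 2(0.525) / (1 + 0.525) = 1.0500 / 1.5250 ≈ 0.6885
SEM = 9.0000×√(1 − 0.6885) ≈ 5.0229
Half-width = 1.645×5.0229 ≈ 8.2627
Upper limit = 220 + 8.2627 ≈ 228.2627

228.26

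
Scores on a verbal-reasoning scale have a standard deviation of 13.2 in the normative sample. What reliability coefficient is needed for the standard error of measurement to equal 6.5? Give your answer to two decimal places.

r = 1 − (6.5000/13.2)² ≃ 1 − 0.2425 ≃ 0.7575

0.76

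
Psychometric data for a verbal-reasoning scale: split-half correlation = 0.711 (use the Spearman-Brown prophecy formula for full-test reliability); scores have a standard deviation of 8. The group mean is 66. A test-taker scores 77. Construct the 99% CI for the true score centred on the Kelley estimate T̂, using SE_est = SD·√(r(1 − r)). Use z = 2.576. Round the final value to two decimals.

[67.42, 82.86]

Spearman-Brown: r = 2(0.711) / (1 + 0.711) = 1.422 / 1.711 ≈ 0.831
T̂ = 0.831(77) + 0.169(66) ≈ 75.142
SE_est = SD * √(r(1 − r)) = 8.000 * √0.140 ≈ 8.000 * 0.375 ≈ 2.997
CI = 75.142 ± 2.576 * 2.997 → [67.421, 82.863]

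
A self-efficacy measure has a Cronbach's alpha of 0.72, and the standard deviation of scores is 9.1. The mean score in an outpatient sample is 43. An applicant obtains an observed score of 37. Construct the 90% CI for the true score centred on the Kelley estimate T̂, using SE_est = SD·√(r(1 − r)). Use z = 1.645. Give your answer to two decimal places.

T̂ = r·X + (1 − r)·M = 0.72000*37 + 0.28000*43 = 26.64000 + 12.04000 ≈ 38.68000
SE_est = SD * √(r(1 − r)) = 9.10000 * √0.20160 ≈ 9.10000 * 0.44900 ≈ 4.08589
CI = 38.68000 ± 1.645 * 4.08589 → [31.95871, 45.40129]

[31.96, 45.40]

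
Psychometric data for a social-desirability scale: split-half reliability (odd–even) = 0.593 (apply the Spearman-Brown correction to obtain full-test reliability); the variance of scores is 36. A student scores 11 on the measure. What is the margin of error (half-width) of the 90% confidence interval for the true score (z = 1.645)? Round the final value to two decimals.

4.99

σ = 36^(1/2) = 6.000
Full-length reliability (Spearman-Brown) = 2(0.593)/(1+0.593) ≃ 0.745
SEM = 6.000 · √(1 − 0.745) = 6.000 · √0.255 ≃ 6.000 · 0.505 ≃ 3.033
Margin = 1.645 · 3.033 ≃ 4.989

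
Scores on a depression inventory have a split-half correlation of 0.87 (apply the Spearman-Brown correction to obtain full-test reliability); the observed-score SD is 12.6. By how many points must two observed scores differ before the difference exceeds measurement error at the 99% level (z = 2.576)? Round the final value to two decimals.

12.10

Full-length reliability (Spearman-Brown) = 2(0.87)/(1+0.87) ≃ 0.930
SEM = 12.600*√(1 − 0.930) ≃ 3.322
Standard error of the difference = 3.322·√2 ≃ 4.698
Minimum reliable difference = 2.576 * SE_diff ≃ 2.576 * 4.698 ≃ 12.103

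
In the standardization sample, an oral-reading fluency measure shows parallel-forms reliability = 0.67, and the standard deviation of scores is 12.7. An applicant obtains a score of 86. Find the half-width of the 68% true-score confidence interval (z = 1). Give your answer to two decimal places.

The standard error of measurement is 12.7000×√(1 − 0.6700) ≈ 12.7000×0.5745 ≈ 7.2956.
Half-width = 1×7.2956 ≈ 7.2956

7.30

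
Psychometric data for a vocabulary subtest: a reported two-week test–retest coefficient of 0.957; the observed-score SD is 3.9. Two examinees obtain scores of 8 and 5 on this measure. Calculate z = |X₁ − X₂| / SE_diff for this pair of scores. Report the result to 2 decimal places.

2.62

SEM = 3.9000·√(1 − 0.9570) ≈ 0.8087
SE_diff = SEM · √2 ≈ 0.8087 · 1.4142 ≈ 1.1437
z = |8 − 5| / 1.1437 = 3 / 1.1437 ≈ 2.6231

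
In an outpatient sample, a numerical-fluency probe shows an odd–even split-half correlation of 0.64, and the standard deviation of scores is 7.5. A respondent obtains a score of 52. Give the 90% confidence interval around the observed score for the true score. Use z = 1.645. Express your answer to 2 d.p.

r_full = 2·0.64 / (1 + 0.64) ≈ 0.780
SEM = 7.500 × √(1 − 0.780) = 7.500 × √0.220 ≈ 7.500 × 0.469 ≈ 3.514
Half-width = 1.645×3.514 ≈ 5.780
90% CI: 52 ± 5.780 = [46.220, 57.780]

[46.22, 57.78]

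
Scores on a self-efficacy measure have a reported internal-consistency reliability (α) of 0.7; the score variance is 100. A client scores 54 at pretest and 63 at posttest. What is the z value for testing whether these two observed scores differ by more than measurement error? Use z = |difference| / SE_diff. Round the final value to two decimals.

1.16

SD = √100 ≈ 10.0000
The standard error of measurement is 10.0000*√(1 − 0.7000) ≈ 10.0000*0.5477 ≈ 5.4772.
SE_diff = √2 * SEM ≈ 7.7460
z = |54 − 63| / 7.7460 = 9 / 7.7460 ≈ 1.1619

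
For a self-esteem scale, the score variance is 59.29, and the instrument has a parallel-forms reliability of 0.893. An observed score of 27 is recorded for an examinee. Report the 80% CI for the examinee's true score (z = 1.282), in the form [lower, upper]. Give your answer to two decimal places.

SD = √59.29 = 7.7000
SEM = 7.7000×√(1 − 0.8930) ≃ 2.5187
Half-width = 1.282×2.5187 ≃ 3.2290
Interval: (23.7710, 30.2290)

[23.77, 30.23]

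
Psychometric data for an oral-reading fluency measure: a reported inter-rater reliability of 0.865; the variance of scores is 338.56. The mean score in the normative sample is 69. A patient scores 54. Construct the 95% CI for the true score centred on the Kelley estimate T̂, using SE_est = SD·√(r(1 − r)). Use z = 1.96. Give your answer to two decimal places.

SD = √338.56 ≈ 18.4000
T̂ = r·X + (1 − r)·M = 0.8650×54 + 0.1350×69 = 46.7100 + 9.3150 ≈ 56.0250
SE_est = SD × √(r(1 − r)) = 18.4000 × √0.1168 ≈ 18.4000 × 0.3417 ≈ 6.2877
CI = 56.0250 ± 1.96 × 6.2877 → [43.7011, 68.3489]

[43.70, 68.35]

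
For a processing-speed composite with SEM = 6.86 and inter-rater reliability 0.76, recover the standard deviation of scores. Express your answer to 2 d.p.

14.00

SD = 6.86 / √(1 − 0.76) ≃ 14.0029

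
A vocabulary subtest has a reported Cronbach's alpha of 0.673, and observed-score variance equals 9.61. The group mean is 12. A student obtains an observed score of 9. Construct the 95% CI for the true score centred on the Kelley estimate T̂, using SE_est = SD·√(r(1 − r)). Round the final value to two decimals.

[7.13, 12.83]

σ = 9.61^(1/2) = 3.100
T̂ = 0.673(9) + 0.327(12) ≃ 9.981
SE_est = SD × √(r(1 − r)) = 3.100 × √0.220 ≃ 3.100 × 0.469 ≃ 1.454
CI = 9.981 ± 1.96 × 1.454 → [7.131, 12.831]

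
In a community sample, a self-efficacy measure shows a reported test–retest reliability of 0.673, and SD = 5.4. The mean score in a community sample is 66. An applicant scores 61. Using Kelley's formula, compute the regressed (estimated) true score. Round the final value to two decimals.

62.64

Estimated true score = 0.67300×61 + (1 − 0.67300)×66 ≈ 62.63500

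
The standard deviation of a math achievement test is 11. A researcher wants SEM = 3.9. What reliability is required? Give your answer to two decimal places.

r = 1 − (3.900/11)² ≈ 1 − 0.126 ≈ 0.874

0.87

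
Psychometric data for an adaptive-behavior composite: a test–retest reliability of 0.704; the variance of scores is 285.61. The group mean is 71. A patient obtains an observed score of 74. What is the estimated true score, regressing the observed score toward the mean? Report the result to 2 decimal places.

Estimated true score = 0.704·74 + (1 − 0.704)·71 ≈ 73.112

73.11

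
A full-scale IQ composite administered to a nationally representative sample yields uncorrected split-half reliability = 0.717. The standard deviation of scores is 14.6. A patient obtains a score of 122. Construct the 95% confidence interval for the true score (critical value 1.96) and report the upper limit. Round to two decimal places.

Spearman-Brown: r = 2(0.717) / (1 + 0.717) = 1.434 / 1.717 ≈ 0.835
SEM = 14.600 * √(1 − 0.835) = 14.600 * √0.165 ≈ 14.600 * 0.406 ≈ 5.927
1.96 * SEM ≈ 11.618
Upper bound: 122 + 11.618 = 133.618

133.62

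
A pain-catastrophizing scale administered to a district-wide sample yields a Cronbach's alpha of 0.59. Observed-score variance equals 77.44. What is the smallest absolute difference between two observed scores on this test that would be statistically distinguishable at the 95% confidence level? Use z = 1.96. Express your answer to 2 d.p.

15.62

σ = 77.44^(1/2) = 8.8000
SEM = 8.8000 × √(1 − 0.5900) = 8.8000 × √0.4100 ≈ 8.8000 × 0.6403 ≈ 5.6347
SE_diff = SEM × √2 ≈ 5.6347 × 1.4142 ≈ 7.9687
Minimum reliable difference = 1.96 × SE_diff ≈ 1.96 × 7.9687 ≈ 15.6187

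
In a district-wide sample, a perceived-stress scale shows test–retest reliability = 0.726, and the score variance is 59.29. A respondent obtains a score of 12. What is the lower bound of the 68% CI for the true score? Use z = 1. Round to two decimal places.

7.97

σ = 59.29^(1/2) = 7.7000
The standard error of measurement is 7.7000×√(1 − 0.7260) ≈ 7.7000×0.5235 ≈ 4.0306.
Margin = 1 × 4.0306 ≈ 4.0306
Lower bound: 12 − 4.0306 = 7.9694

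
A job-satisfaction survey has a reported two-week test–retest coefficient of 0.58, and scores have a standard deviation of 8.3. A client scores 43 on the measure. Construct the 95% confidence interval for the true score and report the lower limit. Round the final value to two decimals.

The standard error of measurement is 8.3000*√(1 − 0.5800) ≈ 8.3000*0.6481 ≈ 5.3790.
Margin = 1.96 * 5.3790 ≈ 10.5429
Lower limit = 43 − 10.5429 ≈ 32.4571

32.46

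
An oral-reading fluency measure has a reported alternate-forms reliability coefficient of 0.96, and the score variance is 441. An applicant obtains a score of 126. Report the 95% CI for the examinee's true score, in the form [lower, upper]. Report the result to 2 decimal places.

SD = √441 = 21.000
SEM = 21.000·√(1 − 0.960) ≃ 4.200
1.96 · SEM ≃ 8.232
95% CI: 126 ± 8.232 = [117.768, 134.232]

[117.77, 134.23]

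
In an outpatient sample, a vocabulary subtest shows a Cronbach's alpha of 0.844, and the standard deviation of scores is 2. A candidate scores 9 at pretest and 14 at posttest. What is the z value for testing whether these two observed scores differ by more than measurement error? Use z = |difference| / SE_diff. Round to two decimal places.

4.48

SEM = 2.0000 × √(1 − 0.8440) = 2.0000 × √0.1560 ≈ 2.0000 × 0.3950 ≈ 0.7899
SE_diff = SEM × √2 ≈ 0.7899 × 1.4142 ≈ 1.1171
z = |9 − 14| / 1.1171 = 5 / 1.1171 ≈ 4.4757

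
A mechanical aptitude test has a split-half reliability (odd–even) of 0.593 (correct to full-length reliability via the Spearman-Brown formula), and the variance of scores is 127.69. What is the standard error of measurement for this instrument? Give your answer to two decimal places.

SD = √127.69 = 11.3000
Full-length reliability (Spearman-Brown) = 2(0.593)/(1+0.593) ≈ 0.7445
The standard error of measurement is 11.3000×√(1 − 0.7445) ≈ 11.3000×0.5055 ≈ 5.7117.

5.71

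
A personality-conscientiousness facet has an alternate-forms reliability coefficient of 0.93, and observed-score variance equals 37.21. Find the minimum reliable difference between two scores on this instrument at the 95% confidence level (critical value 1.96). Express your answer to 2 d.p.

SD = √37.21 = 6.10000
SEM = 6.10000·√(1 − 0.93000) ≈ 1.61391
SE_diff = √2 · SEM ≈ 2.28241
Smallest detectable difference = 1.96·2.28241 ≈ 4.47353

4.47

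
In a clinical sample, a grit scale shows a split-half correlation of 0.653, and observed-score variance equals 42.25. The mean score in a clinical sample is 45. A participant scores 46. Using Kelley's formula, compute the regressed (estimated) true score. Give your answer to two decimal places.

Spearman-Brown: r = 2(0.653) / (1 + 0.653) = 1.3060 / 1.6530 ≈ 0.7901
T̂ = 0.7901(46) + 0.2099(45) ≈ 45.7901

45.79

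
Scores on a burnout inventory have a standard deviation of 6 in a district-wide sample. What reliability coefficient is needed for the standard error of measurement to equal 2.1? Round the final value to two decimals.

0.88

r = 1 − (SEM / SD)² = 1 − (2.10000 / 6)² ≈ 1 − 0.12250 ≈ 0.87750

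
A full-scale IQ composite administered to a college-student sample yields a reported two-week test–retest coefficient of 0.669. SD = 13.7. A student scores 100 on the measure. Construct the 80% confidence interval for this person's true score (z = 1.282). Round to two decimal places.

SEM = 13.7000·√(1 − 0.6690) ≈ 7.8820
Half-width = 1.282·7.8820 ≈ 10.1047
Interval: (89.8953, 110.1047)

[89.90, 110.10]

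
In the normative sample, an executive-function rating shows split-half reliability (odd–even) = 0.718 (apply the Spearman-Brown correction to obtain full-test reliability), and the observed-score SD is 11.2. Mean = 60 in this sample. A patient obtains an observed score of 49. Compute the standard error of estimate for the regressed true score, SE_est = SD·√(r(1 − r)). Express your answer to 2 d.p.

4.15

r_full = 2·0.718 / (1 + 0.718) ≈ 0.83586
SE_est = SD · √(r(1 − r)) = 11.20000 · √0.13720 ≈ 11.20000 · 0.37041 ≈ 4.14855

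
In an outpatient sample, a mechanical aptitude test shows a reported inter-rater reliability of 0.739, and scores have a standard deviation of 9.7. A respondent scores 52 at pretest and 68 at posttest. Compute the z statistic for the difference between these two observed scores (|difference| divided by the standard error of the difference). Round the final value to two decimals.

2.28

SEM = 9.70000 * √(1 − 0.73900) = 9.70000 * √0.26100 ≈ 9.70000 * 0.51088 ≈ 4.95555
Standard error of the difference = 4.95555·√2 ≈ 7.00821
z = 16 / 7.00821 ≈ 2.28304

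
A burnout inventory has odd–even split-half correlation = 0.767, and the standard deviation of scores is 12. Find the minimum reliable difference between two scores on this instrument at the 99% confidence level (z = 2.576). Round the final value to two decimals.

Full-length reliability (Spearman-Brown) = 2(0.767)/(1+0.767) ≈ 0.8681
SEM = 12.0000 · √(1 − 0.8681) = 12.0000 · √0.1319 ≈ 12.0000 · 0.3631 ≈ 4.3575
Standard error of the difference = 4.3575·√2 ≈ 6.1625
Minimum reliable difference = 2.576 · SE_diff ≈ 2.576 · 6.1625 ≈ 15.8746

15.87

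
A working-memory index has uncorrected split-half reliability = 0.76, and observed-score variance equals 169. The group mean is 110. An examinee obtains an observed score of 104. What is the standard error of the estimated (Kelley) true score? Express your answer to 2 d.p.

4.46

SD = √169 = 13.000
Spearman-Brown: r = 2(0.76) / (1 + 0.76) = 1.520 / 1.760 ≃ 0.864
SE_est = SD · √(r(1 − r)) = 13.000 · √0.118 ≃ 13.000 · 0.343 ≃ 4.461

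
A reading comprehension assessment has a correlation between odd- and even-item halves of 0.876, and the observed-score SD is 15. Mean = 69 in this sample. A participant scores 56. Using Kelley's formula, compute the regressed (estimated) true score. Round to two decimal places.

56.86

r_full = 2·0.876 / (1 + 0.876) ≈ 0.9339
T̂ = 0.9339(56) + 0.0661(69) ≈ 56.8593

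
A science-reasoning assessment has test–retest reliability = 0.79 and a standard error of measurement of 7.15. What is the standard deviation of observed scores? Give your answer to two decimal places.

SD = 7.15 / √(1 − 0.79) ≈ 15.60258

15.60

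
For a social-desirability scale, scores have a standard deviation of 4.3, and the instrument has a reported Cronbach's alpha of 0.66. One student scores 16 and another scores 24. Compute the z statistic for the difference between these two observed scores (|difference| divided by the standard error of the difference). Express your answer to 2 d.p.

2.26

SEM = 4.3000 · √(1 − 0.6600) = 4.3000 · √0.3400 ≈ 4.3000 · 0.5831 ≈ 2.5073
SE_diff = √2 · SEM ≈ 3.5459
z = |16 − 24| / 3.5459 = 8 / 3.5459 ≈ 2.2561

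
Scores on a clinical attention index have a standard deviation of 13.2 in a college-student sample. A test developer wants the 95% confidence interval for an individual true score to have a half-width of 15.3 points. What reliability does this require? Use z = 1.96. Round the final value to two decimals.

Required SEM = 15.3 / 1.96 ≈ 7.8061
r = 1 − (7.8061/13.2)² ≈ 1 − 0.3497 ≈ 0.6503

0.65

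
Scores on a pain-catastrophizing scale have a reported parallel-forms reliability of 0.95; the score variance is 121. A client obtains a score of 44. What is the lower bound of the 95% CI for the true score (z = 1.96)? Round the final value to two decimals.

39.18

SD = √121 ≈ 11.000
SEM = 11.000 * √(1 − 0.950) = 11.000 * √0.050 ≈ 11.000 * 0.224 ≈ 2.460
1.96 * SEM ≈ 4.821
Lower bound: 44 − 4.821 = 39.179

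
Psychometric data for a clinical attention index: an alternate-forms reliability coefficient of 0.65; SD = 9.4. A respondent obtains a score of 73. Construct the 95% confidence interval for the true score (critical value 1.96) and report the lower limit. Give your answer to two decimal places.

62.10

SEM = 9.40000 * √(1 − 0.65000) = 9.40000 * √0.35000 ≈ 9.40000 * 0.59161 ≈ 5.56111
1.96 * SEM ≈ 10.89979
Lower limit = 73 − 10.89979 ≈ 62.10021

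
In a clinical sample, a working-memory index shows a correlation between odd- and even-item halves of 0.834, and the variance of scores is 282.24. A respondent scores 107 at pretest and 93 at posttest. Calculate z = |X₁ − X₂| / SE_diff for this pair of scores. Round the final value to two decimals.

1.96

σ = 282.24^(1/2) = 16.8000
Full-length reliability (Spearman-Brown) = 2(0.834)/(1+0.834) ≈ 0.9095
SEM = 16.8000 * √(1 − 0.9095) = 16.8000 * √0.0905 ≈ 16.8000 * 0.3009 ≈ 5.0543
SE_diff = SEM * √2 ≈ 5.0543 * 1.4142 ≈ 7.1479
z = |107 − 93| / 7.1479 = 14 / 7.1479 ≈ 1.9586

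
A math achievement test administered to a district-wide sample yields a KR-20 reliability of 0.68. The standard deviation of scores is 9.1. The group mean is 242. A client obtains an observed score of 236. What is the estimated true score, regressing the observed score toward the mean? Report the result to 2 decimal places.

T̂ = r·X + (1 − r)·M = 0.680×236 + 0.320×242 = 160.480 + 77.440 ≃ 237.920

237.92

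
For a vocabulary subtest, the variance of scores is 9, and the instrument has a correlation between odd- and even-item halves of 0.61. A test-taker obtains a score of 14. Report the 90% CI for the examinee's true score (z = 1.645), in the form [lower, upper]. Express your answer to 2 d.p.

SD = √9 = 3.00000
r_full = 2·0.61 / (1 + 0.61) ≈ 0.75776
The standard error of measurement is 3.00000*√(1 − 0.75776) ≈ 3.00000*0.49217 ≈ 1.47652.
Margin = 1.645 * 1.47652 ≈ 2.42888
CI = 14 ± 2.42888 → [11.57112, 16.42888]

[11.57, 16.43]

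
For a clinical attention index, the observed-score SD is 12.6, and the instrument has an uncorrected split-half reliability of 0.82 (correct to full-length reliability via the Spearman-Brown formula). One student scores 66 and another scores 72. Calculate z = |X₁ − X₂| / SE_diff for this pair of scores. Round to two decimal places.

1.07

Full-length reliability (Spearman-Brown) = 2(0.82)/(1+0.82) ≃ 0.90110
SEM = 12.60000*√(1 − 0.90110) ≃ 3.96252
SE_diff = √2 * SEM ≃ 5.60384
z = |66 − 72| / 5.60384 = 6 / 5.60384 ≃ 1.07069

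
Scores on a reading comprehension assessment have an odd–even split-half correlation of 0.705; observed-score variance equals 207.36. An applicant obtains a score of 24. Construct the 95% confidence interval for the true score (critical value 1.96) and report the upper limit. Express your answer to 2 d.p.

35.74

SD = √207.36 ≃ 14.4000
Full-length reliability (Spearman-Brown) = 2(0.705)/(1+0.705) ≃ 0.8270
The standard error of measurement is 14.4000·√(1 − 0.8270) ≃ 14.4000·0.4160 ≃ 5.9898.
Half-width = 1.96·5.9898 ≃ 11.7400
Upper bound: 24 + 11.7400 = 35.7400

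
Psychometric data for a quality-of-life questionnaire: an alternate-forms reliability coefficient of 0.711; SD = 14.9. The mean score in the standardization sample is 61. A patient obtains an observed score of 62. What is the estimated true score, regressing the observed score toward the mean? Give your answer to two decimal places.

T̂ = r·X + (1 − r)·M = 0.7110×62 + 0.2890×61 = 44.0820 + 17.6290 ≈ 61.7110

61.71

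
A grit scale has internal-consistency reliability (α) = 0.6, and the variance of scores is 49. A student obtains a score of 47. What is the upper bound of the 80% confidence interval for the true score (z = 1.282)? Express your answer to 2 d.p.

SD = √49 = 7.000
SEM = 7.000 * √(1 − 0.600) = 7.000 * √0.400 ≈ 7.000 * 0.632 ≈ 4.427
Margin = 1.282 * 4.427 ≈ 5.676
Upper bound: 47 + 5.676 = 52.676

52.68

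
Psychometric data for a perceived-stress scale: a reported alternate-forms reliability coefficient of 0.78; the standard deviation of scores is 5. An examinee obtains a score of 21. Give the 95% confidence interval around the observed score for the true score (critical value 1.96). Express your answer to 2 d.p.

SEM = 5.00000×√(1 − 0.78000) ≃ 2.34521
1.96 × SEM ≃ 4.59661
CI = 21 ± 4.59661 → [16.40339, 25.59661]

[16.40, 25.60]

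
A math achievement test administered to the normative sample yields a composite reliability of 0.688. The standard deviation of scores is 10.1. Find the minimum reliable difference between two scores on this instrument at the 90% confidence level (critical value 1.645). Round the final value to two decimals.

SEM = 10.10000 * √(1 − 0.68800) = 10.10000 * √0.31200 ≃ 10.10000 * 0.55857 ≃ 5.64155
SE_diff = √2 * SEM ≃ 7.97836
Minimum reliable difference = 1.645 * SE_diff ≃ 1.645 * 7.97836 ≃ 13.12440

13.12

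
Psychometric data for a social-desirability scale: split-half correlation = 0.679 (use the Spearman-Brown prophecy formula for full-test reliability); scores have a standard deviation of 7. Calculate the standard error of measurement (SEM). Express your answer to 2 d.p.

Full-length reliability (Spearman-Brown) = 2(0.679)/(1+0.679) ≈ 0.809
SEM = 7.000 × √(1 − 0.809) = 7.000 × √0.191 ≈ 7.000 × 0.437 ≈ 3.061

3.06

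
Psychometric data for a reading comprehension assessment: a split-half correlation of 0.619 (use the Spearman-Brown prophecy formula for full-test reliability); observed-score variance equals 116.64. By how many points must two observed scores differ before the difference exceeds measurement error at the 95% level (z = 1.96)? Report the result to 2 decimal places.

σ = 116.64^(1/2) = 10.800
Full-length reliability (Spearman-Brown) = 2(0.619)/(1+0.619) ≃ 0.765
SEM = 10.800 × √(1 − 0.765) = 10.800 × √0.235 ≃ 10.800 × 0.485 ≃ 5.239
SE_diff = SEM × √2 ≃ 5.239 × 1.414 ≃ 7.409
Minimum reliable difference = 1.96 × SE_diff ≃ 1.96 × 7.409 ≃ 14.522

14.52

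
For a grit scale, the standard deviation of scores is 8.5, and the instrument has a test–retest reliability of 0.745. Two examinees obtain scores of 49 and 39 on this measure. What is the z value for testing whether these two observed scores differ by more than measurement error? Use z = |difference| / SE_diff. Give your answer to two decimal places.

1.65

SEM = 8.50000·√(1 − 0.74500) ≈ 4.29229
Standard error of the difference = 4.29229·√2 ≈ 6.07021
z = |49 − 39| / 6.07021 = 10 / 6.07021 ≈ 1.64739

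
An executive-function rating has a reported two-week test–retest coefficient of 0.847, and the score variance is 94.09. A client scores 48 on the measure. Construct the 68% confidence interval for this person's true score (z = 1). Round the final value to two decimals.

[44.21, 51.79]

SD = √94.09 ≈ 9.7000
SEM = 9.7000 · √(1 − 0.8470) = 9.7000 · √0.1530 ≈ 9.7000 · 0.3912 ≈ 3.7942
1 · SEM ≈ 3.7942
68% CI: 48 ± 3.7942 = [44.2058, 51.7942]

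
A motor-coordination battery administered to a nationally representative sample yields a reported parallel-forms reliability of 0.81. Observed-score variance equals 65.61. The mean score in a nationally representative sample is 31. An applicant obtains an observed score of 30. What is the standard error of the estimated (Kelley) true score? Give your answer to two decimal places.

SD = √65.61 ≈ 8.1000
SE_est = SD · √(r(1 − r)) = 8.1000 · √0.1539 ≈ 8.1000 · 0.3923 ≈ 3.1776

3.18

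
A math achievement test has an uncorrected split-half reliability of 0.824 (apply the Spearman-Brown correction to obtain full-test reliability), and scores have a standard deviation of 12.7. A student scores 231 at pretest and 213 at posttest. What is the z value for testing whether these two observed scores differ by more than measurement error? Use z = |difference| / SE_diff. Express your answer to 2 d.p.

Full-length reliability (Spearman-Brown) = 2(0.824)/(1+0.824) ≈ 0.9035
SEM = 12.7000 × √(1 − 0.9035) = 12.7000 × √0.0965 ≈ 12.7000 × 0.3106 ≈ 3.9450
SE_diff = SEM × √2 ≈ 3.9450 × 1.4142 ≈ 5.5791
z = 18 / 5.5791 ≈ 3.2263

3.23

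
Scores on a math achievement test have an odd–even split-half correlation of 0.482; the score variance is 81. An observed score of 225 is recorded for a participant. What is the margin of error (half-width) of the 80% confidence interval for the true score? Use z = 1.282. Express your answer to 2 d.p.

σ = 81^(1/2) = 9.0000
Full-length reliability (Spearman-Brown) = 2(0.482)/(1+0.482) ≈ 0.6505
SEM = 9.0000 * √(1 − 0.6505) = 9.0000 * √0.3495 ≈ 9.0000 * 0.5912 ≈ 5.3209
Half-width = 1.282*5.3209 ≈ 6.8214

6.82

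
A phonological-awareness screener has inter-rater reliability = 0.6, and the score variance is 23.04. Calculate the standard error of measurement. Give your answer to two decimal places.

SD = √23.04 = 4.8000
SEM = 4.8000 × √(1 − 0.6000) = 4.8000 × √0.4000 ≈ 4.8000 × 0.6325 ≈ 3.0358

3.04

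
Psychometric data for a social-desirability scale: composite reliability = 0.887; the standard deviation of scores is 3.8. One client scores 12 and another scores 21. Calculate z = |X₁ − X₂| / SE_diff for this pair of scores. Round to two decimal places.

SEM = 3.80000 × √(1 − 0.88700) = 3.80000 × √0.11300 ≈ 3.80000 × 0.33615 ≈ 1.27739
Standard error of the difference = 1.27739·√2 ≈ 1.80650
z = 9 / 1.80650 ≈ 4.98201

4.98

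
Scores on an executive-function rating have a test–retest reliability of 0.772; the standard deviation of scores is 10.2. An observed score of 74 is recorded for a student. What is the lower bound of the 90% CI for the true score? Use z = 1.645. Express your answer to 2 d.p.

65.99

SEM = 10.20000 × √(1 − 0.77200) = 10.20000 × √0.22800 ≈ 10.20000 × 0.47749 ≈ 4.87043
Margin = 1.645 × 4.87043 ≈ 8.01186
Lower limit = 74 − 8.01186 ≈ 65.98814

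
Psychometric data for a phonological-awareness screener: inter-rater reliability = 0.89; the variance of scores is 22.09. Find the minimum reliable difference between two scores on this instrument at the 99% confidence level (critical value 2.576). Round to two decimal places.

5.68

SD = √22.09 ≃ 4.700
SEM = 4.700 * √(1 − 0.890) = 4.700 * √0.110 ≃ 4.700 * 0.332 ≃ 1.559
SE_diff = √2 * SEM ≃ 2.204
Smallest detectable difference = 2.576*2.204 ≃ 5.679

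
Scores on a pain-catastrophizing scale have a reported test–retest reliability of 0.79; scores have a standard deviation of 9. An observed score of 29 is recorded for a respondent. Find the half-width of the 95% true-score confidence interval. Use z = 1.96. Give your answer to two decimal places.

8.08

SEM = 9.00000 × √(1 − 0.79000) = 9.00000 × √0.21000 ≈ 9.00000 × 0.45826 ≈ 4.12432
Half-width = 1.96×4.12432 ≈ 8.08366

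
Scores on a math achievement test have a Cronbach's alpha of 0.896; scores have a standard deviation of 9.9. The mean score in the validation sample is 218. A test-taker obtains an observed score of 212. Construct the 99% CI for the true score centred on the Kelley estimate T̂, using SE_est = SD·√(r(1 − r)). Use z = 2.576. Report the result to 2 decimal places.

[204.84, 220.41]

Estimated true score = 0.896×212 + (1 − 0.896)×218 ≈ 212.624
SE_est = 9.900×√(0.896×0.104) ≈ 3.022
99% CI: 212.624 ± 7.785 ≈ (204.839, 220.409)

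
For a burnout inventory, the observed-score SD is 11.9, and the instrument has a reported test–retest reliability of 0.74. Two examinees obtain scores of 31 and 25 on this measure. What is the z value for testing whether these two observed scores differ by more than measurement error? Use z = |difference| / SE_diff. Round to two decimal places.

0.70

SEM = 11.9000 · √(1 − 0.7400) = 11.9000 · √0.2600 ≈ 11.9000 · 0.5099 ≈ 6.0678
SE_diff = √2 · SEM ≈ 8.5812
z = |31 − 25| / 8.5812 = 6 / 8.5812 ≈ 0.6992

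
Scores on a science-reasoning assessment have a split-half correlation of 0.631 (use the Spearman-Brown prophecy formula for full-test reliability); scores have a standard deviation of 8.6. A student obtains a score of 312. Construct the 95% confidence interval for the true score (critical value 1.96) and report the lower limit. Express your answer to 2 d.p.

r_full = 2·0.631 / (1 + 0.631) ≈ 0.774
The standard error of measurement is 8.600×√(1 − 0.774) ≈ 8.600×0.476 ≈ 4.091.
Half-width = 1.96×4.091 ≈ 8.018
Lower limit = 312 − 8.018 ≈ 303.982

303.98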